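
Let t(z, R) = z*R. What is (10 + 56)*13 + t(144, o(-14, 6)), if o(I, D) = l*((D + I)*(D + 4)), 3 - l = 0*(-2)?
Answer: -33702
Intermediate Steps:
l = 3 (l = 3 - 0*(-2) = 3 - 1*0 = 3 + 0 = 3)
o(I, D) = 3*(4 + D)*(D + I) (o(I, D) = 3*((D + I)*(D + 4)) = 3*((D + I)*(4 + D)) = 3*((4 + D)*(D + I)) = 3*(4 + D)*(D + I))
t(z, R) = R*z
(10 + 56)*13 + t(144, o(-14, 6)) = (10 + 56)*13 + (3*6**2 + 12*6 + 12*(-14) + 3*6*(-14))*144 = 66*13 + (3*36 + 72 - 168 - 252)*144 = 858 + (108 + 72 - 168 - 252)*144 = 858 - 240*144 = 858 - 34560 = -33702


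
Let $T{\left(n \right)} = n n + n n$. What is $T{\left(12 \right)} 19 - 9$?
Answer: $5463$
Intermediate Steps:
$T{\left(n \right)} = 2 n^{2}$ ($T{\left(n \right)} = n^{2} + n^{2} = 2 n^{2}$)
$T{\left(12 \right)} 19 - 9 = 2 \cdot 12^{2} \cdot 19 - 9 = 2 \cdot 144 \cdot 19 - 9 = 288 \cdot 19 - 9 = 5472 - 9 = 5463$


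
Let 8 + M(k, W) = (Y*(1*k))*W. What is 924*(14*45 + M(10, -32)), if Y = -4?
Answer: 1757448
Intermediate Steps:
M(k, W) = -8 - 4*W*k (M(k, W) = -8 + (-4*k)*W = -8 - 4*W*k)
924*(14*45 + M(10, -32)) = 924*(14*45 + (-8 - 4*(-32)*10)) = 924*(630 + (-8 + 1280)) = 924*(630 + 1272) = 924*1902 = 1757448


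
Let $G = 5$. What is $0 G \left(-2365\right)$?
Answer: $0$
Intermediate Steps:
$0 G \left(-2365\right) = 0 \cdot 5 \left(-2365\right) = 0 \left(-2365\right) = 0$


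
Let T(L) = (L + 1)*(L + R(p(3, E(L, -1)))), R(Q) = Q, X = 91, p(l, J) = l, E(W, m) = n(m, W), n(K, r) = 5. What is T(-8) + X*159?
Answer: 14504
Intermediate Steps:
E(W, m) = 5
T(L) = (1 + L)*(3 + L) (T(L) = (L + 1)*(L + 3) = (1 + L)*(3 + L))
T(-8) + X*159 = (3 + (-8)**2 + 4*(-8)) + 91*159 = (3 + 64 - 32) + 14469 = 35 + 14469 = 14504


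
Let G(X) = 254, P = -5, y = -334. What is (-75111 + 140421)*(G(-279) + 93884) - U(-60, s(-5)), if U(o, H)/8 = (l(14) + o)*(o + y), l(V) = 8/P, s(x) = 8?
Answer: 30739793084/5 ≈ 6.1480e+9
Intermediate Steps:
l(V) = -8/5 (l(V) = 8/(-5) = 8*(-1/5) = -8/5)
U(o, H) = 8*(-334 + o)*(-8/5 + o) (U(o, H) = 8*((-8/5 + o)*(o - 334)) = 8*((-8/5 + o)*(-334 + o)) = 8*((-334 + o)*(-8/5 + o)) = 8*(-334 + o)*(-8/5 + o))
(-75111 + 140421)*(G(-279) + 93884) - U(-60, s(-5)) = (-75111 + 140421)*(254 + 93884) - (21376/5 + 8*(-60)**2 - 13424/5*(-60)) = 65310*94138 - (21376/5 + 8*3600 + 161088) = 6148152780 - (21376/5 + 28800 + 161088) = 6148152780 - 1*970816/5 = 6148152780 - 970816/5 = 30739793084/5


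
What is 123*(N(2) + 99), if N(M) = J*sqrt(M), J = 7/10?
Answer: 12177 + 861*sqrt(2)/10 ≈ 12299.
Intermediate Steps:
J = 7/10 (J = 7*(1/10) = 7/10 ≈ 0.70000)
N(M) = 7*sqrt(M)/10
123*(N(2) + 99) = 123*(7*sqrt(2)/10 + 99) = 123*(99 + 7*sqrt(2)/10) = 12177 + 861*sqrt(2)/10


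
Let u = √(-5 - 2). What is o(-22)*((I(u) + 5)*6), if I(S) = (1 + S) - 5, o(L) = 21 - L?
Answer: 258 + 258*I*√7 ≈ 258.0 + 682.6*I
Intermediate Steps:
u = I*√7 (u = √(-7) = I*√7 ≈ 2.6458*I)
I(S) = -4 + S
o(-22)*((I(u) + 5)*6) = (21 - 1*(-22))*(((-4 + I*√7) + 5)*6) = (21 + 22)*((1 + I*√7)*6) = 43*(6 + 6*I*√7) = 258 + 258*I*√7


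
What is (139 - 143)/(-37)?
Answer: 4/37 ≈ 0.10811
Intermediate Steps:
(139 - 143)/(-37) = -4*(-1/37) = 4/37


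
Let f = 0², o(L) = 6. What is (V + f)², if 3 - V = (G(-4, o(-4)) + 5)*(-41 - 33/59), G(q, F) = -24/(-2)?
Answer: 1752343321/3481 ≈ 5.0340e+5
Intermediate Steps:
G(q, F) = 12 (G(q, F) = -24*(-1)/2 = -4*(-3) = 12)
f = 0
V = 41861/59 (V = 3 - (12 + 5)*(-41 - 33/59) = 3 - 17*(-41 - 33*1/59) = 3 - 17*(-41 - 33/59) = 3 - 17*(-2452)/59 = 3 - 1*(-41684/59) = 3 + 41684/59 = 41861/59 ≈ 709.51)
(V + f)² = (41861/59 + 0)² = (41861/59)² = 1752343321/3481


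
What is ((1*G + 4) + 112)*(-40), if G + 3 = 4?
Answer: -4680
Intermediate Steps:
G = 1 (G = -3 + 4 = 1)
((1*G + 4) + 112)*(-40) = ((1*1 + 4) + 112)*(-40) = ((1 + 4) + 112)*(-40) = (5 + 112)*(-40) = 117*(-40) = -4680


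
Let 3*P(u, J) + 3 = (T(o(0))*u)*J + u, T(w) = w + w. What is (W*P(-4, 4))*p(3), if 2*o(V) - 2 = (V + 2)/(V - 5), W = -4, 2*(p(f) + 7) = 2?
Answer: -1304/5 ≈ -260.80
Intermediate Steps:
p(f) = -6 (p(f) = -7 + (½)*2 = -7 + 1 = -6)
o(V) = 1 + (2 + V)/(2*(-5 + V)) (o(V) = 1 + ((V + 2)/(V - 5))/2 = 1 + ((2 + V)/(-5 + V))/2 = 1 + (2 + V)/(2*(-5 + V)))
T(w) = 2*w
P(u, J) = -1 + u/3 + 8*J*u/15 (P(u, J) = -1 + (((2*((-8 + 3*0)/(2*(-5 + 0))))*u)*J + u)/3 = -1 + (((2*((½)*(-8 + 0)/(-5)))*u)*J + u)/3 = -1 + (((2*((½)*(-⅕)*(-8)))*u)*J + u)/3 = -1 + (((2*(⅘))*u)*J + u)/3 = -1 + ((8*u/5)*J + u)/3 = -1 + (8*J*u/5 + u)/3 = -1 + (u + 8*J*u/5)/3 = -1 + (u/3 + 8*J*u/15) = -1 + u/3 + 8*J*u/15)
(W*P(-4, 4))*p(3) = -4*(-1 + (⅓)*(-4) + (8/15)*4*(-4))*(-6) = -4*(-1 - 4/3 - 128/15)*(-6) = -4*(-163/15)*(-6) = (652/15)*(-6) = -1304/5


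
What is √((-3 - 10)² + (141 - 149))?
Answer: √161 ≈ 12.689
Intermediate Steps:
√((-3 - 10)² + (141 - 149)) = √((-13)² - 8) = √(169 - 8) = √161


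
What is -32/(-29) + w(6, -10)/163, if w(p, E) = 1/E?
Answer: 52131/47270 ≈ 1.1028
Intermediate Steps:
-32/(-29) + w(6, -10)/163 = -32/(-29) + 1/(-10*163) = -32*(-1/29) - ⅒*1/163 = 32/29 - 1/1630 = 52131/47270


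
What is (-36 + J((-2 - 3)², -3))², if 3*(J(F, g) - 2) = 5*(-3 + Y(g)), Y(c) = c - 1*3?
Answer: 2401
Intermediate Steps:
Y(c) = -3 + c (Y(c) = c - 3 = -3 + c)
J(F, g) = -8 + 5*g/3 (J(F, g) = 2 + (5*(-3 + (-3 + g)))/3 = 2 + (5*(-6 + g))/3 = 2 + (-30 + 5*g)/3 = 2 + (-10 + 5*g/3) = -8 + 5*g/3)
(-36 + J((-2 - 3)², -3))² = (-36 + (-8 + (5/3)*(-3)))² = (-36 + (-8 - 5))² = (-36 - 13)² = (-49)² = 2401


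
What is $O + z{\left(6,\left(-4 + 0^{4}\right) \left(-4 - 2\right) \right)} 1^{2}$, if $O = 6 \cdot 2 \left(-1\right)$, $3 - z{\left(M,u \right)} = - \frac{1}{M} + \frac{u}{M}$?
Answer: $- \frac{77}{6} \approx -12.833$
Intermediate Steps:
$z{\left(M,u \right)} = 3 + \frac{1}{M} - \frac{u}{M}$ ($z{\left(M,u \right)} = 3 - \left(- \frac{1}{M} + \frac{u}{M}\right) = 3 + \frac{1}{M} - \frac{u}{M}$)
$O = -12$ ($O = 12 \left(-1\right) = -12$)
$O + z{\left(6,\left(-4 + 0^{4}\right) \left(-4 - 2\right) \right)} 1^{2} = -12 + \frac{1 - \left(-4 + 0^{4}\right) \left(-4 - 2\right) + 3 \cdot 6}{6} \cdot 1^{2} = -12 + \frac{1 - \left(-4 + 0\right) \left(-6\right) + 18}{6} \cdot 1 = -12 + \frac{1 - \left(-4\right) \left(-6\right) + 18}{6} \cdot 1 = -12 + \frac{1 - 24 + 18}{6} \cdot 1 = -12 + \frac{1}{6} \left(-5\right) 1 = -12 - \frac{5}{6} = - \frac{77}{6}$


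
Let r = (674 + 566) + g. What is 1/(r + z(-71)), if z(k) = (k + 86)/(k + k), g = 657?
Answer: 142/269359 ≈ 0.00052718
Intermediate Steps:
r = 1897 (r = (674 + 566) + 657 = 1240 + 657 = 1897)
z(k) = (86 + k)/(2*k) (z(k) = (86 + k)/((2*k)) = (86 + k)*(1/(2*k)) = (86 + k)/(2*k))
1/(r + z(-71)) = 1/(1897 + (½)*(86 - 71)/(-71)) = 1/(1897 + (½)*(-1/71)*15) = 1/(1897 - 15/142) = 1/(269359/142) = 142/269359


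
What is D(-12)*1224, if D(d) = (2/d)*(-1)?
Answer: 204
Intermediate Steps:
D(d) = -2/d
D(-12)*1224 = -2/(-12)*1224 = -2*(-1/12)*1224 = (1/6)*1224 = 204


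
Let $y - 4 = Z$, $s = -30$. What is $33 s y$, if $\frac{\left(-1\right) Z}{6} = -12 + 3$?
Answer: $-57420$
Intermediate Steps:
$Z = 54$ ($Z = - 6 \left(-12 + 3\right) = \left(-6\right) \left(-9\right) = 54$)
$y = 58$ ($y = 4 + 54 = 58$)
$33 s y = 33 \left(-30\right) 58 = \left(-990\right) 58 = -57420$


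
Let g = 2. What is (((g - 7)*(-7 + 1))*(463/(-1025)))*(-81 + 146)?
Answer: -36114/41 ≈ -880.83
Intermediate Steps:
(((g - 7)*(-7 + 1))*(463/(-1025)))*(-81 + 146) = (((2 - 7)*(-7 + 1))*(463/(-1025)))*(-81 + 146) = ((-5*(-6))*(463*(-1/1025)))*65 = (30*(-463/1025))*65 = -2778/205*65 = -36114/41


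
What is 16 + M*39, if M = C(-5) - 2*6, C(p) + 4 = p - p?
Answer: -608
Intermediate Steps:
C(p) = -4 (C(p) = -4 + (p - p) = -4 + 0 = -4)
M = -16 (M = -4 - 2*6 = -4 - 12 = -16)
16 + M*39 = 16 - 16*39 = 16 - 624 = -608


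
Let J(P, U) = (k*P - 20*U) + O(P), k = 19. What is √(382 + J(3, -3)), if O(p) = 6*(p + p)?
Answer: √535 ≈ 23.130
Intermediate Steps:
O(p) = 12*p (O(p) = 6*(2*p) = 12*p)
J(P, U) = -20*U + 31*P (J(P, U) = (19*P - 20*U) + 12*P = (-20*U + 19*P) + 12*P = -20*U + 31*P)
√(382 + J(3, -3)) = √(382 + (-20*(-3) + 31*3)) = √(382 + (60 + 93)) = √(382 + 153) = √535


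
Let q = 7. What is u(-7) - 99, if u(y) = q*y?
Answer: -148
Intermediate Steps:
u(y) = 7*y
u(-7) - 99 = 7*(-7) - 99 = -49 - 99 = -148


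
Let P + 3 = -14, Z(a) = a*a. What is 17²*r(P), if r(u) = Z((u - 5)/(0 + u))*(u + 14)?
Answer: -1452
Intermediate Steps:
Z(a) = a²
P = -17 (P = -3 - 14 = -17)
r(u) = (-5 + u)²*(14 + u)/u² (r(u) = ((u - 5)/(0 + u))²*(u + 14) = ((-5 + u)/u)²*(14 + u) = ((-5 + u)²/u²)*(14 + u) = (-5 + u)²*(14 + u)/u²)
17²*r(P) = 17²*((-5 - 17)²*(14 - 17)/(-17)²) = 289*((1/289)*(-22)²*(-3)) = 289*((1/289)*484*(-3)) = 289*(-1452/289) = -1452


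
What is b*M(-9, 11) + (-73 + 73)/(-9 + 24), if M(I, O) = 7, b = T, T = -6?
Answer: -42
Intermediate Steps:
b = -6
b*M(-9, 11) + (-73 + 73)/(-9 + 24) = -6*7 + (-73 + 73)/(-9 + 24) = -42 + 0/15 = -42 + 0*(1/15) = -42 + 0 = -42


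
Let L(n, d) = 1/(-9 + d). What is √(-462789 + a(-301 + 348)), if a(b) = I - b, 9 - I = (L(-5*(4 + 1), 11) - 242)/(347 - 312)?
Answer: I*√46282010/10 ≈ 680.31*I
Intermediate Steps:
I = 159/10 (I = 9 - (1/(-9 + 11) - 242)/(347 - 312) = 9 - (1/2 - 242)/35 = 9 - (½ - 242)/35 = 9 - (-483)/(2*35) = 9 - 1*(-69/10) = 9 + 69/10 = 159/10 ≈ 15.900)
a(b) = 159/10 - b
√(-462789 + a(-301 + 348)) = √(-462789 + (159/10 - (-301 + 348))) = √(-462789 + (159/10 - 1*47)) = √(-462789 + (159/10 - 47)) = √(-462789 - 311/10) = √(-4628201/10) = I*√46282010/10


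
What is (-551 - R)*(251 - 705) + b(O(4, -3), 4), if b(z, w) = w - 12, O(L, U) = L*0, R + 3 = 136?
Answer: 310528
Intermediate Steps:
R = 133 (R = -3 + 136 = 133)
O(L, U) = 0
b(z, w) = -12 + w
(-551 - R)*(251 - 705) + b(O(4, -3), 4) = (-551 - 1*133)*(251 - 705) + (-12 + 4) = (-551 - 133)*(-454) - 8 = -684*(-454) - 8 = 310536 - 8 = 310528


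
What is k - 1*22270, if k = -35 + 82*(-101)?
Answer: -30587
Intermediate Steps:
k = -8317 (k = -35 - 8282 = -8317)
k - 1*22270 = -8317 - 1*22270 = -8317 - 22270 = -30587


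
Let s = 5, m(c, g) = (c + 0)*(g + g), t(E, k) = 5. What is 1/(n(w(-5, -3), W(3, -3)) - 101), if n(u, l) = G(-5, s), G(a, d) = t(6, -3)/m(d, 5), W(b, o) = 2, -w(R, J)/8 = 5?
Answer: -10/1009 ≈ -0.0099108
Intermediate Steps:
w(R, J) = -40 (w(R, J) = -8*5 = -40)
m(c, g) = 2*c*g (m(c, g) = c*(2*g) = 2*c*g)
G(a, d) = 1/(2*d) (G(a, d) = 5/((2*d*5)) = 5/((10*d)) = 5*(1/(10*d)) = 1/(2*d))
n(u, l) = ⅒ (n(u, l) = (½)/5 = (½)*(⅕) = ⅒)
1/(n(w(-5, -3), W(3, -3)) - 101) = 1/(⅒ - 101) = 1/(-1009/10) = -10/1009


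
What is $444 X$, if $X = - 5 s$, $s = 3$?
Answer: $-6660$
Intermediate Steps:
$X = -15$ ($X = \left(-5\right) 3 = -15$)
$444 X = 444 \left(-15\right) = -6660$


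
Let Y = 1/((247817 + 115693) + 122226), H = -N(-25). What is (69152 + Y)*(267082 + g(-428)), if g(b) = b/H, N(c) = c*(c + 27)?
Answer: 18689363040584819/1011950 ≈ 1.8469e+10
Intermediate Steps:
N(c) = c*(27 + c)
H = 50 (H = -(-25)*(27 - 25) = -(-25)*2 = -1*(-50) = 50)
Y = 1/485736 (Y = 1/(363510 + 122226) = 1/485736 ≈ 2.0587e-6)
g(b) = b/50
(69152 + Y)*(267082 + g(-428)) = (69152 + 1/485736)*(267082 + (1/50)*(-428)) = 33589615873*(267082 - 214/25)/485736 = (33589615873/485736)*(6676836/25) = 18689363040584819/1011950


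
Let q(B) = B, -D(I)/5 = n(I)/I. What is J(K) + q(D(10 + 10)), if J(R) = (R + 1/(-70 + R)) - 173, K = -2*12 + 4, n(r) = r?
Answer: -17821/90 ≈ -198.01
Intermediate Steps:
D(I) = -5 (D(I) = -5*I/I = -5*1 = -5)
K = -20 (K = -24 + 4 = -20)
J(R) = -173 + R + 1/(-70 + R)
J(K) + q(D(10 + 10)) = (12111 + (-20)² - 243*(-20))/(-70 - 20) - 5 = (12111 + 400 + 4860)/(-90) - 5 = -1/90*17371 - 5 = -17371/90 - 5 = -17821/90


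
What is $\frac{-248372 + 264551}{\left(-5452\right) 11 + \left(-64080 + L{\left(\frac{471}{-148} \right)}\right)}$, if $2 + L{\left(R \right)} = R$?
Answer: $- \frac{2394492}{18360463} \approx -0.13042$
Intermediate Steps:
$L{\left(R \right)} = -2 + R$
$\frac{-248372 + 264551}{\left(-5452\right) 11 + \left(-64080 + L{\left(\frac{471}{-148} \right)}\right)} = \frac{-248372 + 264551}{\left(-5452\right) 11 - \left(64082 + \frac{471}{148}\right)} = \frac{16179}{-59972 + \left(-64080 + \left(-2 + 471 \left(- \frac{1}{148}\right)\right)\right)} = \frac{16179}{-59972 - \frac{9484607}{148}} = \frac{16179}{- \frac{18360463}{148}} = 16179 \left(- \frac{148}{18360463}\right) = - \frac{2394492}{18360463}$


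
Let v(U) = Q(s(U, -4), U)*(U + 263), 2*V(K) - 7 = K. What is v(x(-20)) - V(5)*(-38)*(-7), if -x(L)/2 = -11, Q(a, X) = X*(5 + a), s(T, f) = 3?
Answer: 48564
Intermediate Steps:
V(K) = 7/2 + K/2
x(L) = 22 (x(L) = -2*(-11) = 22)
v(U) = 8*U*(263 + U) (v(U) = (U*(5 + 3))*(U + 263) = (U*8)*(263 + U) = (8*U)*(263 + U) = 8*U*(263 + U))
v(x(-20)) - V(5)*(-38)*(-7) = 8*22*(263 + 22) - (7/2 + (½)*5)*(-38)*(-7) = 8*22*285 - (7/2 + 5/2)*(-38)*(-7) = 50160 - 6*(-38)*(-7) = 50160 - (-228)*(-7) = 50160 - 1*1596 = 50160 - 1596 = 48564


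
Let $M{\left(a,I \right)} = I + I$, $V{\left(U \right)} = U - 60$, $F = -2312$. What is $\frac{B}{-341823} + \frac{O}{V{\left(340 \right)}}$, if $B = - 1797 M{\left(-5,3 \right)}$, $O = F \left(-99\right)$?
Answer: $\frac{3260091741}{3987935} \approx 817.49$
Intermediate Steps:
$V{\left(U \right)} = -60 + U$
$M{\left(a,I \right)} = 2 I$
$O = 228888$ ($O = \left(-2312\right) \left(-99\right) = 228888$)
$B = -10782$ ($B = - 1797 \cdot 2 \cdot 3 = \left(-1797\right) 6 = -10782$)
$\frac{B}{-341823} + \frac{O}{V{\left(340 \right)}} = - \frac{10782}{-341823} + \frac{228888}{-60 + 340} = \left(-10782\right) \left(- \frac{1}{341823}\right) + \frac{228888}{280} = \frac{3594}{113941} + 228888 \cdot \frac{1}{280} = \frac{3594}{113941} + \frac{28611}{35} = \frac{3260091741}{3987935}$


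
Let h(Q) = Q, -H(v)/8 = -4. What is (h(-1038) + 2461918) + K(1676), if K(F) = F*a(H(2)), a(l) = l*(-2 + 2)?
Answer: 2460880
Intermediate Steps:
H(v) = 32 (H(v) = -8*(-4) = 32)
a(l) = 0 (a(l) = l*0 = 0)
K(F) = 0 (K(F) = F*0 = 0)
(h(-1038) + 2461918) + K(1676) = (-1038 + 2461918) + 0 = 2460880 + 0 = 2460880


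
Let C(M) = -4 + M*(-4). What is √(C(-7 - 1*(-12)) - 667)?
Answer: I*√691 ≈ 26.287*I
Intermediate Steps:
C(M) = -4 - 4*M
√(C(-7 - 1*(-12)) - 667) = √((-4 - 4*(-7 - 1*(-12))) - 667) = √((-4 - 4*(-7 + 12)) - 667) = √((-4 - 4*5) - 667) = √((-4 - 20) - 667) = √(-24 - 667) = √(-691) = I*√691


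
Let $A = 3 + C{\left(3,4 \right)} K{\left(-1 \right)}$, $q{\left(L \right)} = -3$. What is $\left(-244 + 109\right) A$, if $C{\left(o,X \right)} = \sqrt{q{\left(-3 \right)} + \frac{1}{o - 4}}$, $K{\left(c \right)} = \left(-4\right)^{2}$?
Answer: $-405 - 4320 i \approx -405.0 - 4320.0 i$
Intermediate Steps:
$K{\left(c \right)} = 16$
$C{\left(o,X \right)} = \sqrt{-3 + \frac{1}{-4 + o}}$ ($C{\left(o,X \right)} = \sqrt{-3 + \frac{1}{o - 4}} = \sqrt{-3 + \frac{1}{-4 + o}}$)
$A = 3 + 32 i$ ($A = 3 + \sqrt{\frac{13 - 9}{-4 + 3}} \cdot 16 = 3 + \sqrt{\frac{13 - 9}{-1}} \cdot 16 = 3 + \sqrt{\left(-1\right) 4} \cdot 16 = 3 + \sqrt{-4} \cdot 16 = 3 + 2 i 16 = 3 + 32 i \approx 3.0 + 32.0 i$)
$\left(-244 + 109\right) A = \left(-244 + 109\right) \left(3 + 32 i\right) = - 135 \left(3 + 32 i\right) = -405 - 4320 i$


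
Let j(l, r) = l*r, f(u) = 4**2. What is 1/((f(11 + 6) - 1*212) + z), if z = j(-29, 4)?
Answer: -1/312 ≈ -0.0032051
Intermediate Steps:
f(u) = 16
z = -116 (z = -29*4 = -116)
1/((f(11 + 6) - 1*212) + z) = 1/((16 - 1*212) - 116) = 1/((16 - 212) - 116) = 1/(-196 - 116) = 1/(-312) = -1/312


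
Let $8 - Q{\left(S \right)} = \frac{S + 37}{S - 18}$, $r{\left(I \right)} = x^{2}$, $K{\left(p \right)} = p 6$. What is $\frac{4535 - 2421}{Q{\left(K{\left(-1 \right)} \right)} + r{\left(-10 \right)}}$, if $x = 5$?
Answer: $\frac{50736}{823} \approx 61.648$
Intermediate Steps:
$K{\left(p \right)} = 6 p$
$r{\left(I \right)} = 25$ ($r{\left(I \right)} = 5^{2} = 25$)
$Q{\left(S \right)} = 8 - \frac{37 + S}{-18 + S}$ ($Q{\left(S \right)} = 8 - \frac{S + 37}{S - 18} = 8 - \frac{37 + S}{-18 + S}$)
$\frac{4535 - 2421}{Q{\left(K{\left(-1 \right)} \right)} + r{\left(-10 \right)}} = \frac{4535 - 2421}{\frac{-181 + 7 \cdot 6 \left(-1\right)}{-18 + 6 \left(-1\right)} + 25} = \frac{2114}{\frac{-181 + 7 \left(-6\right)}{-18 - 6} + 25} = \frac{2114}{\frac{-181 - 42}{-24} + 25} = \frac{2114}{\left(- \frac{1}{24}\right) \left(-223\right) + 25} = \frac{2114}{\frac{223}{24} + 25} = \frac{2114}{\frac{823}{24}} = 2114 \cdot \frac{24}{823} = \frac{50736}{823}$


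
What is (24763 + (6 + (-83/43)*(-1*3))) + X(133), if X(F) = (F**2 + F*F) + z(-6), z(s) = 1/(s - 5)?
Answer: 28452227/473 ≈ 60153.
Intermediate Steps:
z(s) = 1/(-5 + s)
X(F) = -1/11 + 2*F**2 (X(F) = (F**2 + F*F) + 1/(-5 - 6) = (F**2 + F**2) + 1/(-11) = 2*F**2 - 1/11 = -1/11 + 2*F**2)
(24763 + (6 + (-83/43)*(-1*3))) + X(133) = (24763 + (6 + (-83/43)*(-1*3))) + (-1/11 + 2*133**2) = (24763 + (6 - 83*1/43*(-3))) + (-1/11 + 2*17689) = (24763 + (6 - 83/43*(-3))) + (-1/11 + 35378) = (24763 + (6 + 249/43)) + 389157/11 = (24763 + 507/43) + 389157/11 = 1065316/43 + 389157/11 = 28452227/473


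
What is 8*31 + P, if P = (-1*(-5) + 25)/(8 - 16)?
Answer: 977/4 ≈ 244.25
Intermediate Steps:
P = -15/4 (P = (5 + 25)/(-8) = 30*(-1/8) = -15/4 ≈ -3.7500)
8*31 + P = 8*31 - 15/4 = 248 - 15/4 = 977/4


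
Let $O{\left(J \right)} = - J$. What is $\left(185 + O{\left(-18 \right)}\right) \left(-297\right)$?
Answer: $-60291$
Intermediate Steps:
$\left(185 + O{\left(-18 \right)}\right) \left(-297\right) = \left(185 - -18\right) \left(-297\right) = \left(185 + 18\right) \left(-297\right) = 203 \left(-297\right) = -60291$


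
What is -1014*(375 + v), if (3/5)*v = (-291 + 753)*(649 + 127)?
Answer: -606265530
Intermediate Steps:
v = 597520 (v = 5*((-291 + 753)*(649 + 127))/3 = 5*(462*776)/3 = (5/3)*358512 = 597520)
-1014*(375 + v) = -1014*(375 + 597520) = -1014*597895 = -606265530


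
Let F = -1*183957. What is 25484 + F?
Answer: -158473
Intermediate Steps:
F = -183957
25484 + F = 25484 - 183957 = -158473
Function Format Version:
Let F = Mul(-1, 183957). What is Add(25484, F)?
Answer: -158473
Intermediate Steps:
F = -183957
Add(25484, F) = Add(25484, -183957) = -158473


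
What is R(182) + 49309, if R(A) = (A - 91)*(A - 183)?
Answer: 49218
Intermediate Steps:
R(A) = (-183 + A)*(-91 + A) (R(A) = (-91 + A)*(-183 + A) = (-183 + A)*(-91 + A))
R(182) + 49309 = (16653 + 182² - 274*182) + 49309 = (16653 + 33124 - 49868) + 49309 = -91 + 49309 = 49218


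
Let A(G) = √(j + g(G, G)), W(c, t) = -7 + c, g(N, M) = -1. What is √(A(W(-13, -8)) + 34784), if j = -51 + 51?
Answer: √(34784 + I) ≈ 186.5 + 0.003*I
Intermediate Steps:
j = 0
A(G) = I (A(G) = √(0 - 1) = √(-1) = I)
√(A(W(-13, -8)) + 34784) = √(I + 34784) = √(34784 + I)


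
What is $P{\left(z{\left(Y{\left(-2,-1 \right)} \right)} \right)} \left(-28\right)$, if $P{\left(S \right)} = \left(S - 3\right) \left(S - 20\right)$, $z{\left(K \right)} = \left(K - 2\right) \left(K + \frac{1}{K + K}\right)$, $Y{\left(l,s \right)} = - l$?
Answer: $-1680$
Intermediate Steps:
$z{\left(K \right)} = \left(-2 + K\right) \left(K + \frac{1}{2 K}\right)$
$P{\left(S \right)} = \left(-20 + S\right) \left(-3 + S\right)$ ($P{\left(S \right)} = \left(-3 + S\right) \left(-20 + S\right) = \left(-20 + S\right) \left(-3 + S\right)$)
$P{\left(z{\left(Y{\left(-2,-1 \right)} \right)} \right)} \left(-28\right) = \left(60 + \left(\frac{1}{2} + \left(\left(-1\right) \left(-2\right)\right)^{2} - \frac{1}{\left(-1\right) \left(-2\right)} - 2 \left(\left(-1\right) \left(-2\right)\right)\right)^{2} - 23 \left(\frac{1}{2} + \left(\left(-1\right) \left(-2\right)\right)^{2} - \frac{1}{\left(-1\right) \left(-2\right)} - 2 \left(\left(-1\right) \left(-2\right)\right)\right)\right) \left(-28\right) = \left(60 + \left(\frac{1}{2} + 2^{2} - \frac{1}{2} - 4\right)^{2} - 23 \left(\frac{1}{2} + 2^{2} - \frac{1}{2} - 4\right)\right) \left(-28\right) = \left(60 + \left(\frac{1}{2} + 4 - \frac{1}{2} - 4\right)^{2} - 23 \left(\frac{1}{2} + 4 - \frac{1}{2} - 4\right)\right) \left(-28\right) = \left(60 + 0^{2} - 0\right) \left(-28\right) = \left(60 + 0 + 0\right) \left(-28\right) = 60 \left(-28\right) = -1680$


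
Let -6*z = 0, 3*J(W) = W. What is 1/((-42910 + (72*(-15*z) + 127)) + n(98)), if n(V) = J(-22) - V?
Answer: -3/128665 ≈ -2.3316e-5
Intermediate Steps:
J(W) = W/3
z = 0 (z = -⅙*0 = 0)
n(V) = -22/3 - V (n(V) = (⅓)*(-22) - V = -22/3 - V)
1/((-42910 + (72*(-15*z) + 127)) + n(98)) = 1/((-42910 + (72*(-15*0) + 127)) + (-22/3 - 1*98)) = 1/((-42910 + (72*0 + 127)) + (-22/3 - 98)) = 1/((-42910 + (0 + 127)) - 316/3) = 1/((-42910 + 127) - 316/3) = 1/(-42783 - 316/3) = 1/(-128665/3) = -3/128665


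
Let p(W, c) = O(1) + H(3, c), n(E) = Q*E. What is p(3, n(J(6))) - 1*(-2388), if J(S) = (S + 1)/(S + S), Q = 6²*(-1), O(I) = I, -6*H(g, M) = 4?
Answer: 7165/3 ≈ 2388.3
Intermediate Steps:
H(g, M) = -⅔ (H(g, M) = -⅙*4 = -⅔)
Q = -36 (Q = 36*(-1) = -36)
J(S) = (1 + S)/(2*S) (J(S) = (1 + S)/((2*S)) = (1 + S)*(1/(2*S)) = (1 + S)/(2*S))
n(E) = -36*E
p(W, c) = ⅓ (p(W, c) = 1 - ⅔ = ⅓)
p(3, n(J(6))) - 1*(-2388) = ⅓ - 1*(-2388) = ⅓ + 2388 = 7165/3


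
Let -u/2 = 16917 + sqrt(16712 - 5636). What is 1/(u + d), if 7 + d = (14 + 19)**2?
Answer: -2047/67040575 + sqrt(2769)/268162300 ≈ -3.0338e-5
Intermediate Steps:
u = -33834 - 4*sqrt(2769) (u = -2*(16917 + sqrt(16712 - 5636)) = -2*(16917 + sqrt(11076)) = -2*(16917 + 2*sqrt(2769)) = -33834 - 4*sqrt(2769) ≈ -34045.)
d = 1082 (d = -7 + (14 + 19)**2 = -7 + 33**2 = -7 + 1089 = 1082)
1/(u + d) = 1/((-33834 - 4*sqrt(2769)) + 1082) = 1/(-32752 - 4*sqrt(2769))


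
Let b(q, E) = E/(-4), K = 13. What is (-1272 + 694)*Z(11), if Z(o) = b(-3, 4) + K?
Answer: -6936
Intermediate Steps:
b(q, E) = -E/4 (b(q, E) = E*(-¼) = -E/4)
Z(o) = 12 (Z(o) = -¼*4 + 13 = -1 + 13 = 12)
(-1272 + 694)*Z(11) = (-1272 + 694)*12 = -578*12 = -6936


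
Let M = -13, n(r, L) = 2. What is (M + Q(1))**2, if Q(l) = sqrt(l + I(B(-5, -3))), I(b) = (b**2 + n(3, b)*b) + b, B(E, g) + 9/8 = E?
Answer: (104 - sqrt(1289))**2/64 ≈ 72.457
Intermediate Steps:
B(E, g) = -9/8 + E
I(b) = b**2 + 3*b (I(b) = (b**2 + 2*b) + b = b**2 + 3*b)
Q(l) = sqrt(1225/64 + l) (Q(l) = sqrt(l + (-9/8 - 5)*(3 + (-9/8 - 5))) = sqrt(l - 49*(3 - 49/8)/8) = sqrt(l - 49/8*(-25/8)) = sqrt(l + 1225/64) = sqrt(1225/64 + l))
(M + Q(1))**2 = (-13 + sqrt(1225 + 64*1)/8)**2 = (-13 + sqrt(1225 + 64)/8)**2 = (-13 + sqrt(1289)/8)**2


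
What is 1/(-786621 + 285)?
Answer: -1/786336 ≈ -1.2717e-6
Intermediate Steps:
1/(-786621 + 285) = 1/(-786336) = -1/786336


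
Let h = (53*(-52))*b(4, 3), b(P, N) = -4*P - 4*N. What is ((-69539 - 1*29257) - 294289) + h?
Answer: -315917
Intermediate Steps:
b(P, N) = -4*N - 4*P
h = 77168 (h = (53*(-52))*(-4*3 - 4*4) = -2756*(-12 - 16) = -2756*(-28) = 77168)
((-69539 - 1*29257) - 294289) + h = ((-69539 - 1*29257) - 294289) + 77168 = ((-69539 - 29257) - 294289) + 77168 = (-98796 - 294289) + 77168 = -393085 + 77168 = -315917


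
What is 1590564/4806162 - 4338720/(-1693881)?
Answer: 18958790122/6554803941 ≈ 2.8923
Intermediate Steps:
1590564/4806162 - 4338720/(-1693881) = 1590564*(1/4806162) - 4338720*(-1/1693881) = 265094/801027 + 20960/8183 = 18958790122/6554803941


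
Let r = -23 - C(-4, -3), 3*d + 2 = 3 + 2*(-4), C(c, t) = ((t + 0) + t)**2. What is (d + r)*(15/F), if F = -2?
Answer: 460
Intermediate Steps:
C(c, t) = 4*t**2 (C(c, t) = (t + t)**2 = (2*t)**2 = 4*t**2)
d = -7/3 (d = -2/3 + (3 + 2*(-4))/3 = -2/3 + (3 - 8)/3 = -2/3 + (1/3)*(-5) = -2/3 - 5/3 = -7/3 ≈ -2.3333)
r = -59 (r = -23 - 4*(-3)**2 = -23 - 4*9 = -23 - 1*36 = -23 - 36 = -59)
(d + r)*(15/F) = (-7/3 - 59)*(15/(-2)) = -920*(-1)/2 = -184/3*(-15/2) = 460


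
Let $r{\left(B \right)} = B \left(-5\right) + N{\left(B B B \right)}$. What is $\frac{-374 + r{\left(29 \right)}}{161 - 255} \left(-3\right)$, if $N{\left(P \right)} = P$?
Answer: $\frac{35805}{47} \approx 761.81$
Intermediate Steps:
$r{\left(B \right)} = B^{3} - 5 B$ ($r{\left(B \right)} = B \left(-5\right) + B B B = - 5 B + B^{2} B = - 5 B + B^{3} = B^{3} - 5 B$)
$\frac{-374 + r{\left(29 \right)}}{161 - 255} \left(-3\right) = \frac{-374 + 29 \left(-5 + 29^{2}\right)}{161 - 255} \left(-3\right) = \frac{-374 + 29 \left(-5 + 841\right)}{161 + \left(-396 + 141\right)} \left(-3\right) = \frac{-374 + 29 \cdot 836}{161 - 255} \left(-3\right) = \frac{-374 + 24244}{-94} \left(-3\right) = 23870 \left(- \frac{1}{94}\right) \left(-3\right) = \left(- \frac{11935}{47}\right) \left(-3\right) = \frac{35805}{47}$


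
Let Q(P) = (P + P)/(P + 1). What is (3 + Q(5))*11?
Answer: 154/3 ≈ 51.333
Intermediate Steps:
Q(P) = 2*P/(1 + P) (Q(P) = (2*P)/(1 + P) = 2*P/(1 + P))
(3 + Q(5))*11 = (3 + 2*5/(1 + 5))*11 = (3 + 2*5/6)*11 = (3 + 2*5*(⅙))*11 = (3 + 5/3)*11 = (14/3)*11 = 154/3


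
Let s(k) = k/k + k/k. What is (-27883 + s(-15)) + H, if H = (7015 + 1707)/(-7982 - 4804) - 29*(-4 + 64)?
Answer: -189371414/6393 ≈ -29622.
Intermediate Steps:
H = -11128181/6393 (H = 8722/(-12786) - 29*60 = 8722*(-1/12786) - 1740 = -4361/6393 - 1740 = -11128181/6393 ≈ -1740.7)
s(k) = 2 (s(k) = 1 + 1 = 2)
(-27883 + s(-15)) + H = (-27883 + 2) - 11128181/6393 = -27881 - 11128181/6393 = -189371414/6393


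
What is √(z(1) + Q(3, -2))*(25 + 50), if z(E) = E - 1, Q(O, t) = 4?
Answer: 150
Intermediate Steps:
z(E) = -1 + E
√(z(1) + Q(3, -2))*(25 + 50) = √((-1 + 1) + 4)*(25 + 50) = √(0 + 4)*75 = √4*75 = 2*75 = 150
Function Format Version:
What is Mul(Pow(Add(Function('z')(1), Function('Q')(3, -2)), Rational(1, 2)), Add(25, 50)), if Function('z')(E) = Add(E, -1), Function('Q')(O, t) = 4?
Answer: 150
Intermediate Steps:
Function('z')(E) = Add(-1, E)
Mul(Pow(Add(Function('z')(1), Function('Q')(3, -2)), Rational(1, 2)), Add(25, 50)) = Mul(Pow(Add(Add(-1, 1), 4), Rational(1, 2)), Add(25, 50)) = Mul(Pow(Add(0, 4), Rational(1, 2)), 75) = Mul(Pow(4, Rational(1, 2)), 75) = Mul(2, 75) = 150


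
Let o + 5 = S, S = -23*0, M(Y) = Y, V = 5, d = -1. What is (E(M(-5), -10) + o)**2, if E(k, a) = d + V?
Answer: 1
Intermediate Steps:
S = 0
o = -5 (o = -5 + 0 = -5)
E(k, a) = 4 (E(k, a) = -1 + 5 = 4)
(E(M(-5), -10) + o)**2 = (4 - 5)**2 = (-1)**2 = 1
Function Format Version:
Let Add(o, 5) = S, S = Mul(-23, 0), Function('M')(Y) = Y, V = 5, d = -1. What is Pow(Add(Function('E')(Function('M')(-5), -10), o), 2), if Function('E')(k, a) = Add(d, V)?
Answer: 1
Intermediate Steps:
S = 0
o = -5 (o = Add(-5, 0) = -5)
Function('E')(k, a) = 4 (Function('E')(k, a) = Add(-1, 5) = 4)
Pow(Add(Function('E')(Function('M')(-5), -10), o), 2) = Pow(Add(4, -5), 2) = Pow(-1, 2) = 1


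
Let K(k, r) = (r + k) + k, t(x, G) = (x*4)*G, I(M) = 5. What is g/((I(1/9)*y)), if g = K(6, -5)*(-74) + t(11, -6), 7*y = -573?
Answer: 5474/2865 ≈ 1.9106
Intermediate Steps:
t(x, G) = 4*G*x (t(x, G) = (4*x)*G = 4*G*x)
y = -573/7 (y = (⅐)*(-573) = -573/7 ≈ -81.857)
K(k, r) = r + 2*k (K(k, r) = (k + r) + k = r + 2*k)
g = -782 (g = (-5 + 2*6)*(-74) + 4*(-6)*11 = (-5 + 12)*(-74) - 264 = 7*(-74) - 264 = -518 - 264 = -782)
g/((I(1/9)*y)) = -782/(5*(-573/7)) = -782/(-2865/7) = -782*(-7/2865) = 5474/2865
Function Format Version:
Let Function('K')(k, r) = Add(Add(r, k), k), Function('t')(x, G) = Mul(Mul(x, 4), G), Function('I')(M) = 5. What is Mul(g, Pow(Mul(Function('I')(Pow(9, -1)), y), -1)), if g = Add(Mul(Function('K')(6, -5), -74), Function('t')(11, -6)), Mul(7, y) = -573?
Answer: Rational(5474, 2865) ≈ 1.9106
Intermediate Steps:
Function('t')(x, G) = Mul(4, G, x) (Function('t')(x, G) = Mul(Mul(4, x), G) = Mul(4, G, x))
y = Rational(-573, 7) (y = Mul(Rational(1, 7), -573) = Rational(-573, 7) ≈ -81.857)
Function('K')(k, r) = Add(r, Mul(2, k)) (Function('K')(k, r) = Add(Add(k, r), k) = Add(r, Mul(2, k)))
g = -782 (g = Add(Mul(Add(-5, Mul(2, 6)), -74), Mul(4, -6, 11)) = Add(Mul(Add(-5, 12), -74), -264) = Add(Mul(7, -74), -264) = Add(-518, -264) = -782)
Mul(g, Pow(Mul(Function('I')(Pow(9, -1)), y), -1)) = Mul(-782, Pow(Mul(5, Rational(-573, 7)), -1)) = Mul(-782, Pow(Rational(-2865, 7), -1)) = Mul(-782, Rational(-7, 2865)) = Rational(5474, 2865)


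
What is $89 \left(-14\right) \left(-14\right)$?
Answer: $17444$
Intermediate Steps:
$89 \left(-14\right) \left(-14\right) = \left(-1246\right) \left(-14\right) = 17444$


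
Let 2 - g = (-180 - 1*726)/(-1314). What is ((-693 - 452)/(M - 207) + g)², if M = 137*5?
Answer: 12897917761/10958321124 ≈ 1.1770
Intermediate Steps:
M = 685
g = 287/219 (g = 2 - (-180 - 1*726)/(-1314) = 2 - (-180 - 726)*(-1)/1314 = 2 - (-906)*(-1)/1314 = 2 - 1*151/219 = 2 - 151/219 = 287/219 ≈ 1.3105)
((-693 - 452)/(M - 207) + g)² = ((-693 - 452)/(685 - 207) + 287/219)² = (-1145/478 + 287/219)² = (-113569/104682)² = 12897917761/10958321124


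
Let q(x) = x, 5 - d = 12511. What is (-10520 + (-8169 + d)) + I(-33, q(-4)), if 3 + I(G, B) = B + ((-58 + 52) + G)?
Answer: -31241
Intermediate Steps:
d = -12506 (d = 5 - 1*12511 = 5 - 12511 = -12506)
I(G, B) = -9 + B + G (I(G, B) = -3 + (B + ((-58 + 52) + G)) = -3 + (B + (-6 + G)) = -3 + (-6 + B + G) = -9 + B + G)
(-10520 + (-8169 + d)) + I(-33, q(-4)) = (-10520 + (-8169 - 12506)) + (-9 - 4 - 33) = (-10520 - 20675) - 46 = -31195 - 46 = -31241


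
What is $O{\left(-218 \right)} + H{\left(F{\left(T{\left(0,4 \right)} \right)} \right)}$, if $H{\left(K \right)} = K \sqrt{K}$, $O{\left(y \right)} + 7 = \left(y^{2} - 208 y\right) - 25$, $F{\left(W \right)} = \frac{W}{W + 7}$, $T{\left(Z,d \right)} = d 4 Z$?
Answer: $92836$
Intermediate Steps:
$T{\left(Z,d \right)} = 4 Z d$ ($T{\left(Z,d \right)} = 4 d Z = 4 Z d$)
$F{\left(W \right)} = \frac{W}{7 + W}$
$O{\left(y \right)} = -32 + y^{2} - 208 y$ ($O{\left(y \right)} = -7 - \left(25 - y^{2} + 208 y\right) = -32 + y^{2} - 208 y$)
$H{\left(K \right)} = K^{\frac{3}{2}}$
$O{\left(-218 \right)} + H{\left(F{\left(T{\left(0,4 \right)} \right)} \right)} = \left(-32 + \left(-218\right)^{2} - -45344\right) + \left(\frac{4 \cdot 0 \cdot 4}{7 + 4 \cdot 0 \cdot 4}\right)^{\frac{3}{2}} = \left(-32 + 47524 + 45344\right) + \left(\frac{0}{7 + 0}\right)^{\frac{3}{2}} = 92836 + \left(\frac{0}{7}\right)^{\frac{3}{2}} = 92836 + \left(0 \cdot \frac{1}{7}\right)^{\frac{3}{2}} = 92836 + 0^{\frac{3}{2}} = 92836 + 0 = 92836$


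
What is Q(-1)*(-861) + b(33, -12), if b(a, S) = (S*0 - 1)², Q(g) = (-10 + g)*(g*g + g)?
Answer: 1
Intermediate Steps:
Q(g) = (-10 + g)*(g + g²) (Q(g) = (-10 + g)*(g² + g) = (-10 + g)*(g + g²))
b(a, S) = 1 (b(a, S) = (0 - 1)² = (-1)² = 1)
Q(-1)*(-861) + b(33, -12) = -(-10 + (-1)² - 9*(-1))*(-861) + 1 = -(-10 + 1 + 9)*(-861) + 1 = -1*0*(-861) + 1 = 0*(-861) + 1 = 0 + 1 = 1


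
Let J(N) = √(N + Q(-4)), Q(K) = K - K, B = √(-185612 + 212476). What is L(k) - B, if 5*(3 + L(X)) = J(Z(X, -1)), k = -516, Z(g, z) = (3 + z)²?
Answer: -13/5 - 4*√1679 ≈ -166.50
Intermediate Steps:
B = 4*√1679 (B = √26864 = 4*√1679 ≈ 163.90)
Q(K) = 0
J(N) = √N (J(N) = √(N + 0) = √N)
L(X) = -13/5 (L(X) = -3 + √((3 - 1)²)/5 = -3 + √(2²)/5 = -3 + √4/5 = -3 + (⅕)*2 = -3 + ⅖ = -13/5)
L(k) - B = -13/5 - 4*√1679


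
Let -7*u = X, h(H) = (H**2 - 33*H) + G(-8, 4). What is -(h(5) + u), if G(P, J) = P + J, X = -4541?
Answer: -3533/7 ≈ -504.71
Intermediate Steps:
G(P, J) = J + P
h(H) = -4 + H**2 - 33*H (h(H) = (H**2 - 33*H) + (4 - 8) = (H**2 - 33*H) - 4 = -4 + H**2 - 33*H)
u = 4541/7 (u = -1/7*(-4541) = 4541/7 ≈ 648.71)
-(h(5) + u) = -((-4 + 5**2 - 33*5) + 4541/7) = -((-4 + 25 - 165) + 4541/7) = -(-144 + 4541/7) = -1*3533/7 = -3533/7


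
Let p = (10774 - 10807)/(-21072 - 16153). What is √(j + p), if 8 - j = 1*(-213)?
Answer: √12249642662/7445 ≈ 14.866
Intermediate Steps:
j = 221 (j = 8 - (-213) = 8 - 1*(-213) = 8 + 213 = 221)
p = 33/37225 (p = -33/(-37225) = -33*(-1/37225) = 33/37225 ≈ 0.00088650)
√(j + p) = √(221 + 33/37225) = √(8226758/37225) = √12249642662/7445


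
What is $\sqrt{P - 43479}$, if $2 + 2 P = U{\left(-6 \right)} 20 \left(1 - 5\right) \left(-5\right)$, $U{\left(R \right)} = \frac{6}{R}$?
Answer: $4 i \sqrt{2730} \approx 209.0 i$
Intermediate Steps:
$P = -201$ ($P = -1 + \frac{\frac{6}{-6} \cdot 20 \left(1 - 5\right) \left(-5\right)}{2} = -1 + \frac{6 \left(- \frac{1}{6}\right) 20 \left(\left(-4\right) \left(-5\right)\right)}{2} = -1 + \frac{\left(-1\right) 20 \cdot 20}{2} = -1 + \frac{\left(-20\right) 20}{2} = -1 + \frac{1}{2} \left(-400\right) = -1 - 200 = -201$)
$\sqrt{P - 43479} = \sqrt{-201 - 43479} = \sqrt{-43680} = 4 i \sqrt{2730}$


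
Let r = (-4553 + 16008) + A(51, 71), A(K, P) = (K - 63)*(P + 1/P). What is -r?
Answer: -752801/71 ≈ -10603.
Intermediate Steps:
A(K, P) = (-63 + K)*(P + 1/P)
r = 752801/71 (r = (-4553 + 16008) + (-63 + 51 + 71²*(-63 + 51))/71 = 11455 + (-63 + 51 + 5041*(-12))/71 = 11455 + (-63 + 51 - 60492)/71 = 11455 + (1/71)*(-60504) = 11455 - 60504/71 = 752801/71 ≈ 10603.)
-r = -1*752801/71 = -752801/71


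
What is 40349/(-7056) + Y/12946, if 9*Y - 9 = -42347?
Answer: -277775573/45673488 ≈ -6.0818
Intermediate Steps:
Y = -42338/9 (Y = 1 + (1/9)*(-42347) = 1 - 42347/9 = -42338/9 ≈ -4704.2)
40349/(-7056) + Y/12946 = 40349/(-7056) - 42338/9/12946 = 40349*(-1/7056) - 42338/9*1/12946 = -40349/7056 - 21169/58257 = -277775573/45673488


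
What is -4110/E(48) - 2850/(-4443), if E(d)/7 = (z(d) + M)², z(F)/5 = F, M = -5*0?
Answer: 12565103/19904640 ≈ 0.63126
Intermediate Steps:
M = 0
z(F) = 5*F
E(d) = 175*d² (E(d) = 7*(5*d + 0)² = 7*(5*d)² = 7*(25*d²) = 175*d²)
-4110/E(48) - 2850/(-4443) = -4110/(175*48²) - 2850/(-4443) = -4110/(175*2304) - 2850*(-1/4443) = -4110/403200 + 950/1481 = -4110*1/403200 + 950/1481 = -137/13440 + 950/1481 = 12565103/19904640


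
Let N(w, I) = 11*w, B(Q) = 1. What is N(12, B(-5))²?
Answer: 17424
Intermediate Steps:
N(12, B(-5))² = (11*12)² = 132² = 17424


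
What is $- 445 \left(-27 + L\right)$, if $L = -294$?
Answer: $142845$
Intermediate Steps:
$- 445 \left(-27 + L\right) = - 445 \left(-27 - 294\right) = \left(-445\right) \left(-321\right) = 142845$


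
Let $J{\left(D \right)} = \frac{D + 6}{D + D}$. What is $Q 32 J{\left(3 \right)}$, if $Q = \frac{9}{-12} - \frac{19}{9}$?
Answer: $- \frac{412}{3} \approx -137.33$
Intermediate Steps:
$Q = - \frac{103}{36}$ ($Q = 9 \left(- \frac{1}{12}\right) - \frac{19}{9} = - \frac{3}{4} - \frac{19}{9} = - \frac{103}{36} \approx -2.8611$)
$J{\left(D \right)} = \frac{6 + D}{2 D}$
$Q 32 J{\left(3 \right)} = \left(- \frac{103}{36}\right) 32 \frac{6 + 3}{2 \cdot 3} = - \frac{824 \cdot \frac{1}{2} \cdot \frac{1}{3} \cdot 9}{9} = \left(- \frac{824}{9}\right) \frac{3}{2} = - \frac{412}{3}$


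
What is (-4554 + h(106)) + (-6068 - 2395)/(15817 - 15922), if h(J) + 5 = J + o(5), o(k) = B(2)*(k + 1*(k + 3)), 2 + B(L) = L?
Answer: -21862/5 ≈ -4372.4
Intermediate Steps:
B(L) = -2 + L
o(k) = 0 (o(k) = (-2 + 2)*(k + 1*(k + 3)) = 0*(k + 1*(3 + k)) = 0*(k + (3 + k)) = 0*(3 + 2*k) = 0)
h(J) = -5 + J (h(J) = -5 + (J + 0) = -5 + J)
(-4554 + h(106)) + (-6068 - 2395)/(15817 - 15922) = (-4554 + (-5 + 106)) + (-6068 - 2395)/(15817 - 15922) = (-4554 + 101) - 8463/(-105) = -4453 - 8463*(-1/105) = -4453 + 403/5 = -21862/5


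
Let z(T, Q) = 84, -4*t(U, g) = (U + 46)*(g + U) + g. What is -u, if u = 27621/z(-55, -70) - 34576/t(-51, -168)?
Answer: -12407401/25956 ≈ -478.02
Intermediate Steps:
t(U, g) = -g/4 - (46 + U)*(U + g)/4 (t(U, g) = -((U + 46)*(g + U) + g)/4 = -((46 + U)*(U + g) + g)/4 = -(g + (46 + U)*(U + g))/4 = -g/4 - (46 + U)*(U + g)/4)
u = 12407401/25956 (u = 27621/84 - 34576/(-47/4*(-168) - 23/2*(-51) - ¼*(-51)² - ¼*(-51)*(-168)) = 27621*(1/84) - 34576/(1974 + 1173/2 - ¼*2601 - 2142) = 9207/28 - 34576/(1974 + 1173/2 - 2601/4 - 2142) = 9207/28 - 34576/(-927/4) = 9207/28 - 34576*(-4/927) = 9207/28 + 138304/927 = 12407401/25956 ≈ 478.02)
-u = -1*12407401/25956 = -12407401/25956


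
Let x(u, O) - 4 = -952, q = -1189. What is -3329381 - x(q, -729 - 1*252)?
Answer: -3328433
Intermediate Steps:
x(u, O) = -948 (x(u, O) = 4 - 952 = -948)
-3329381 - x(q, -729 - 1*252) = -3329381 - 1*(-948) = -3329381 + 948 = -3328433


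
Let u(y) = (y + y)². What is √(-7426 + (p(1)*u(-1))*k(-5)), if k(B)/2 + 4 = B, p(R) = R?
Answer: I*√7498 ≈ 86.591*I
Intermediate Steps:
u(y) = 4*y² (u(y) = (2*y)² = 4*y²)
k(B) = -8 + 2*B
√(-7426 + (p(1)*u(-1))*k(-5)) = √(-7426 + (1*(4*(-1)²))*(-8 + 2*(-5))) = √(-7426 + (1*(4*1))*(-8 - 10)) = √(-7426 + (1*4)*(-18)) = √(-7426 + 4*(-18)) = √(-7426 - 72) = √(-7498) = I*√7498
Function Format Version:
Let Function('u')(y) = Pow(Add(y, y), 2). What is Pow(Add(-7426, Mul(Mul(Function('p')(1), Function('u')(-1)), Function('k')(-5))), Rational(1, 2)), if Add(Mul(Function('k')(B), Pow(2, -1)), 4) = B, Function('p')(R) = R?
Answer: Mul(I, Pow(7498, Rational(1, 2))) ≈ Mul(86.591, I)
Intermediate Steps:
Function('u')(y) = Mul(4, Pow(y, 2)) (Function('u')(y) = Pow(Mul(2, y), 2) = Mul(4, Pow(y, 2)))
Function('k')(B) = Add(-8, Mul(2, B))
Pow(Add(-7426, Mul(Mul(Function('p')(1), Function('u')(-1)), Function('k')(-5))), Rational(1, 2)) = Pow(Add(-7426, Mul(Mul(1, Mul(4, Pow(-1, 2))), Add(-8, Mul(2, -5)))), Rational(1, 2)) = Pow(Add(-7426, Mul(Mul(1, Mul(4, 1)), Add(-8, -10))), Rational(1, 2)) = Pow(Add(-7426, Mul(Mul(1, 4), -18)), Rational(1, 2)) = Pow(Add(-7426, Mul(4, -18)), Rational(1, 2)) = Pow(Add(-7426, -72), Rational(1, 2)) = Pow(-7498, Rational(1, 2)) = Mul(I, Pow(7498, Rational(1, 2)))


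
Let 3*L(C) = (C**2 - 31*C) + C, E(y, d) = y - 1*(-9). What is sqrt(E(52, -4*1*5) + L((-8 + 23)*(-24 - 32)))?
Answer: sqrt(243661) ≈ 493.62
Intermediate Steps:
E(y, d) = 9 + y (E(y, d) = y + 9 = 9 + y)
L(C) = -10*C + C**2/3 (L(C) = ((C**2 - 31*C) + C)/3 = (C**2 - 30*C)/3 = -10*C + C**2/3)
sqrt(E(52, -4*1*5) + L((-8 + 23)*(-24 - 32))) = sqrt((9 + 52) + ((-8 + 23)*(-24 - 32))*(-30 + (-8 + 23)*(-24 - 32))/3) = sqrt(61 + (15*(-56))*(-30 + 15*(-56))/3) = sqrt(61 + (1/3)*(-840)*(-30 - 840)) = sqrt(61 + (1/3)*(-840)*(-870)) = sqrt(61 + 243600) = sqrt(243661)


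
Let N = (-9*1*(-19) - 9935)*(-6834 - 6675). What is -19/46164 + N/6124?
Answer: 1522279521827/70677084 ≈ 21539.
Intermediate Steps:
N = 131901876 (N = (-9*(-19) - 9935)*(-13509) = (171 - 9935)*(-13509) = -9764*(-13509) = 131901876)
-19/46164 + N/6124 = -19/46164 + 131901876/6124 = -19*1/46164 + 131901876*(1/6124) = -19/46164 + 32975469/1531 = 1522279521827/70677084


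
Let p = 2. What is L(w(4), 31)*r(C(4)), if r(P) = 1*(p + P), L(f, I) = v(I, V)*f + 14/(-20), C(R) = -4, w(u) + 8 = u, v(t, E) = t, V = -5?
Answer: 1247/5 ≈ 249.40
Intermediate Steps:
w(u) = -8 + u
L(f, I) = -7/10 + I*f (L(f, I) = I*f + 14/(-20) = I*f + 14*(-1/20) = I*f - 7/10 = -7/10 + I*f)
r(P) = 2 + P (r(P) = 1*(2 + P) = 2 + P)
L(w(4), 31)*r(C(4)) = (-7/10 + 31*(-8 + 4))*(2 - 4) = (-7/10 + 31*(-4))*(-2) = (-7/10 - 124)*(-2) = -1247/10*(-2) = 1247/5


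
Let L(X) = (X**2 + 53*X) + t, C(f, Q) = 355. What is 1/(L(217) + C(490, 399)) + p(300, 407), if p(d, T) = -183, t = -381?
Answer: -10717211/58564 ≈ -183.00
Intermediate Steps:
L(X) = -381 + X**2 + 53*X (L(X) = (X**2 + 53*X) - 381 = -381 + X**2 + 53*X)
1/(L(217) + C(490, 399)) + p(300, 407) = 1/((-381 + 217**2 + 53*217) + 355) - 183 = 1/((-381 + 47089 + 11501) + 355) - 183 = 1/(58209 + 355) - 183 = 1/58564 - 183 = -10717211/58564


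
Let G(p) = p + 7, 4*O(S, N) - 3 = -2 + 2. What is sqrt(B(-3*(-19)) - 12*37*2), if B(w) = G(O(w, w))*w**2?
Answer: 7*sqrt(1983)/2 ≈ 155.86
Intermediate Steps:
O(S, N) = 3/4 (O(S, N) = 3/4 + (-2 + 2)/4 = 3/4 + (1/4)*0 = 3/4 + 0 = 3/4)
G(p) = 7 + p
B(w) = 31*w**2/4 (B(w) = (7 + 3/4)*w**2 = 31*w**2/4)
sqrt(B(-3*(-19)) - 12*37*2) = sqrt(31*(-3*(-19))**2/4 - 12*37*2) = sqrt((31/4)*57**2 - 444*2) = sqrt((31/4)*3249 - 888) = sqrt(100719/4 - 888) = sqrt(97167/4) = 7*sqrt(1983)/2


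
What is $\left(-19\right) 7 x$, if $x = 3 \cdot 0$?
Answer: $0$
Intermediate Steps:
$x = 0$
$\left(-19\right) 7 x = \left(-19\right) 7 \cdot 0 = \left(-133\right) 0 = 0$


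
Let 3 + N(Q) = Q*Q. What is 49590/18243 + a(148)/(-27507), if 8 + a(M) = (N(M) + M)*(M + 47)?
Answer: -8563618199/55756689 ≈ -153.59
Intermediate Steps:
N(Q) = -3 + Q**2 (N(Q) = -3 + Q*Q = -3 + Q**2)
a(M) = -8 + (47 + M)*(-3 + M + M**2) (a(M) = -8 + ((-3 + M**2) + M)*(M + 47) = -8 + (-3 + M + M**2)*(47 + M) = -8 + (47 + M)*(-3 + M + M**2))
49590/18243 + a(148)/(-27507) = 49590/18243 + (-149 + 148**3 + 44*148 + 48*148**2)/(-27507) = 49590*(1/18243) + (-149 + 3241792 + 6512 + 48*21904)*(-1/27507) = 5510/2027 + (-149 + 3241792 + 6512 + 1051392)*(-1/27507) = 5510/2027 + 4299547*(-1/27507) = 5510/2027 - 4299547/27507 = -8563618199/55756689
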